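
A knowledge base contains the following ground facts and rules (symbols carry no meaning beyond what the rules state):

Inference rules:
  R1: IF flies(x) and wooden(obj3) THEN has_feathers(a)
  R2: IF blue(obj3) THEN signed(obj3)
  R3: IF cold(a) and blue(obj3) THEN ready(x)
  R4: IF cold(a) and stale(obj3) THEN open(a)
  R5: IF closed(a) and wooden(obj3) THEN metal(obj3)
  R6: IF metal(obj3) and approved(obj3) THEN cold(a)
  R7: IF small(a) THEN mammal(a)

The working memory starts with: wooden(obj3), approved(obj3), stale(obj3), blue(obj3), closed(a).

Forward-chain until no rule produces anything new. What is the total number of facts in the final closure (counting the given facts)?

10

[1] R2 [IF blue(obj3) THEN signed(obj3)]; R5 [IF closed(a) and wooden(obj3) THEN metal(obj3)]. ⇒ new: signed(obj3), metal(obj3).
[2] R6 [IF metal(obj3) and approved(obj3) THEN cold(a)]. ⇒ new: cold(a).
[3] R3 [IF cold(a) and blue(obj3) THEN ready(x)]; R4 [IF cold(a) and stale(obj3) THEN open(a)]. ⇒ new: ready(x), open(a).
Closure: {approved(obj3), blue(obj3), closed(a), cold(a), metal(obj3), open(a), ready(x), signed(obj3), stale(obj3), wooden(obj3)} — 10 facts.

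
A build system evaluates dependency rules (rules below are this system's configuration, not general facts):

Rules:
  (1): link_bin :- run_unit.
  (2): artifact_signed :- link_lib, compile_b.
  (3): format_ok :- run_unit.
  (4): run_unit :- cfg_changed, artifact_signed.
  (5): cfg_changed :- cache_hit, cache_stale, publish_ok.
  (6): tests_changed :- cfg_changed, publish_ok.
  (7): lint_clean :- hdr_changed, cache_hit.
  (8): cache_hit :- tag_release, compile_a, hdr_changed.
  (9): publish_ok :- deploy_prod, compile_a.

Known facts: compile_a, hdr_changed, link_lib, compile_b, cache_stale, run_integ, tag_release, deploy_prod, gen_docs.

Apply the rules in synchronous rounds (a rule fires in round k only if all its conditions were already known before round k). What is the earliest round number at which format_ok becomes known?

4

Round 1: (2) [artifact_signed :- link_lib, compile_b.]; (8) [cache_hit :- tag_release, compile_a, hdr_changed.]; (9) [publish_ok :- deploy_prod, compile_a.]. New: artifact_signed, cache_hit, publish_ok.
Round 2: (5) [cfg_changed :- cache_hit, cache_stale, publish_ok.]; (7) [lint_clean :- hdr_changed, cache_hit.]. New: cfg_changed, lint_clean.
Round 3: (4) [run_unit :- cfg_changed, artifact_signed.]; (6) [tests_changed :- cfg_changed, publish_ok.]. New: run_unit, tests_changed.
Round 4: (1) [link_bin :- run_unit.]; (3) [format_ok :- run_unit.]. New: link_bin, format_ok.
format_ok first appears in round 4.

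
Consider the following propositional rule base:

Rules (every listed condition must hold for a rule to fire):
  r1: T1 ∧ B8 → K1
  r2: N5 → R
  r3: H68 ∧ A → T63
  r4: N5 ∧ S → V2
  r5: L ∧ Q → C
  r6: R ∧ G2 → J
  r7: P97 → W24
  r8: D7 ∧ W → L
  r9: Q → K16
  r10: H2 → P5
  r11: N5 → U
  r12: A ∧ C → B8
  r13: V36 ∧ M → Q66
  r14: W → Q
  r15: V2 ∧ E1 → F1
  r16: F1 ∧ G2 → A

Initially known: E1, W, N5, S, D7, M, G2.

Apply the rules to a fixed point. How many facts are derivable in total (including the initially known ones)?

Round 1: r2 [N5 → R]; r4 [N5 ∧ S → V2]; r8 [D7 ∧ W → L]; r11 [N5 → U]; r14 [W → Q]. Adds R, V2, L, U, Q.
Round 2: r5 [L ∧ Q → C]; r6 [R ∧ G2 → J]; r9 [Q → K16]; r15 [V2 ∧ E1 → F1]. Adds C, J, K16, F1.
Round 3: r16 [F1 ∧ G2 → A]. Adds A.
Round 4: r12 [A ∧ C → B8]. Adds B8.
Closure: {A, B8, C, D7, E1, F1, G2, J, K16, L, M, N5, Q, R, S, U, V2, W} — 18 facts.

18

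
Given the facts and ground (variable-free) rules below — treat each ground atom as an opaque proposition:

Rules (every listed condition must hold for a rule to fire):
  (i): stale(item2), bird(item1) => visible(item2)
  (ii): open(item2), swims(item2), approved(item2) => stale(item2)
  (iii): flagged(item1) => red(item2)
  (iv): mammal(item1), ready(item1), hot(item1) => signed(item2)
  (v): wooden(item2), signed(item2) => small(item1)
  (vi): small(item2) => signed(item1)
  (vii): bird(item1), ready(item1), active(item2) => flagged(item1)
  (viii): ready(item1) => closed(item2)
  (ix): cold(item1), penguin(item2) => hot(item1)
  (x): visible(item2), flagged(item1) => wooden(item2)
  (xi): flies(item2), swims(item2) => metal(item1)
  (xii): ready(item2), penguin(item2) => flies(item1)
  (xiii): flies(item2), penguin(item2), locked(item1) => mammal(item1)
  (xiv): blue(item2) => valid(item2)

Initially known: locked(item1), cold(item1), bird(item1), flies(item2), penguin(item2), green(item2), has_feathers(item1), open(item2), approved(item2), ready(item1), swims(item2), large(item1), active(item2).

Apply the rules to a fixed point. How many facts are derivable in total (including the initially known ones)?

24

Round 1 — (ii), (vii), (viii), (ix), (xi), (xiii), derive stale(item2), flagged(item1), closed(item2), hot(item1), metal(item1), mammal(item1).
Round 2 — (i), (iii), (iv), derive visible(item2), red(item2), signed(item2).
Round 3 — (x), derive wooden(item2).
Round 4 — (v), derive small(item1).
Closure: {active(item2), approved(item2), bird(item1), closed(item2), cold(item1), flagged(item1), flies(item2), green(item2), has_feathers(item1), hot(item1), large(item1), locked(item1), mammal(item1), metal(item1), open(item2), penguin(item2), ready(item1), red(item2), signed(item2), small(item1), stale(item2), swims(item2), visible(item2), wooden(item2)} — 24 facts.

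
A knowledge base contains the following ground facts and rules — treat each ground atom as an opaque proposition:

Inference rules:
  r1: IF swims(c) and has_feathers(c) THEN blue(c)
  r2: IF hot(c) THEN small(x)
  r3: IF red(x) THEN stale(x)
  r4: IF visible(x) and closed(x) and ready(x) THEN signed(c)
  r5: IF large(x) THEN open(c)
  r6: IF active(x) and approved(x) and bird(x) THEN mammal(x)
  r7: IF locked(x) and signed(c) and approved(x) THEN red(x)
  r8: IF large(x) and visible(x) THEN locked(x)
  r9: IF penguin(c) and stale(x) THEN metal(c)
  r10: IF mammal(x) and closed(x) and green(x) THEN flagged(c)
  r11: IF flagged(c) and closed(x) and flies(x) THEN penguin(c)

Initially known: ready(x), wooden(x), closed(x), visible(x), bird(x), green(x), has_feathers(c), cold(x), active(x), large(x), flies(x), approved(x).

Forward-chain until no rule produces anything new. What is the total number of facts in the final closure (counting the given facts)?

[1] r4 [IF visible(x) and closed(x) and ready(x) THEN signed(c)]; r5 [IF large(x) THEN open(c)]; r6 [IF active(x) and approved(x) and bird(x) THEN mammal(x)]; r8 [IF large(x) and visible(x) THEN locked(x)]. ⇒ new: signed(c), open(c), mammal(x), locked(x).
[2] r7 [IF locked(x) and signed(c) and approved(x) THEN red(x)]; r10 [IF mammal(x) and closed(x) and green(x) THEN flagged(c)]. ⇒ new: red(x), flagged(c).
[3] r3 [IF red(x) THEN stale(x)]; r11 [IF flagged(c) and closed(x) and flies(x) THEN penguin(c)]. ⇒ new: stale(x), penguin(c).
[4] r9 [IF penguin(c) and stale(x) THEN metal(c)]. ⇒ new: metal(c).
Closure: {active(x), approved(x), bird(x), closed(x), cold(x), flagged(c), flies(x), green(x), has_feathers(c), large(x), locked(x), mammal(x), metal(c), open(c), penguin(c), ready(x), red(x), signed(c), stale(x), visible(x), wooden(x)} — 21 facts.

21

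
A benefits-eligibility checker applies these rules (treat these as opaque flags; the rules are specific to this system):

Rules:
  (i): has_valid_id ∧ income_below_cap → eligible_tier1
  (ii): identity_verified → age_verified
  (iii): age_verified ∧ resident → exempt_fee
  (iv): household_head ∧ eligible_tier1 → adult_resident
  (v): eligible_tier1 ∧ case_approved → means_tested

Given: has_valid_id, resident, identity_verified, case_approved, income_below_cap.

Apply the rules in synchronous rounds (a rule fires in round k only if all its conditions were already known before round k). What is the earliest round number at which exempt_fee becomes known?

2

Round 1 — (i), (ii), derive eligible_tier1, age_verified.
Round 2 — (iii), (v), derive exempt_fee, means_tested.
exempt_fee first appears in round 2.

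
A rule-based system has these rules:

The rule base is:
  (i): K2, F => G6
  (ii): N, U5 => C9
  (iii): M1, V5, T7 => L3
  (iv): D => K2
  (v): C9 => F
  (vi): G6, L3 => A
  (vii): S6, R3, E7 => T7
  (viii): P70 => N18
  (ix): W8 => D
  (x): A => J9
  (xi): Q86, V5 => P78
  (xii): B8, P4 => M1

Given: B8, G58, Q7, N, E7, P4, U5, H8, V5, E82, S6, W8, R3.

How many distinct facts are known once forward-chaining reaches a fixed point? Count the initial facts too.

Round 1: (ii) [N, U5 => C9]; (vii) [S6, R3, E7 => T7]; (ix) [W8 => D]; (xii) [B8, P4 => M1]. New: C9, T7, D, M1.
Round 2: (iii) [M1, V5, T7 => L3]; (iv) [D => K2]; (v) [C9 => F]. New: L3, K2, F.
Round 3: (i) [K2, F => G6]. New: G6.
Round 4: (vi) [G6, L3 => A]. New: A.
Round 5: (x) [A => J9]. New: J9.
Closure: {A, B8, C9, D, E7, E82, F, G58, G6, H8, J9, K2, L3, M1, N, P4, Q7, R3, S6, T7, U5, V5, W8} — 23 facts.

23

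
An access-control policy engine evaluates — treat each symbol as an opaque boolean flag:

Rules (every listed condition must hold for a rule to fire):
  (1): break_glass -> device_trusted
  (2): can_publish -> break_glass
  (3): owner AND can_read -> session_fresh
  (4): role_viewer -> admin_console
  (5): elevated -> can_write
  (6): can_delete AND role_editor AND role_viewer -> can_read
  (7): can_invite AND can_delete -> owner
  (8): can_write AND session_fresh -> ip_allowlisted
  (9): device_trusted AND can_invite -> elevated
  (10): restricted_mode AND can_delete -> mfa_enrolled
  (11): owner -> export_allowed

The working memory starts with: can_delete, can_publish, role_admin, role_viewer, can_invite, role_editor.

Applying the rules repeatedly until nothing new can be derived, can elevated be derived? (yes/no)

yes

Round 1 fires (2), (4), (6), (7), giving break_glass, admin_console, can_read, owner.
Round 2 fires (1), (3), (11), giving device_trusted, session_fresh, export_allowed.
Round 3 fires (9), giving elevated.
Round 4 fires (5), giving can_write.
Round 5 fires (8), giving ip_allowlisted.
elevated appears in round 3, so it is derivable.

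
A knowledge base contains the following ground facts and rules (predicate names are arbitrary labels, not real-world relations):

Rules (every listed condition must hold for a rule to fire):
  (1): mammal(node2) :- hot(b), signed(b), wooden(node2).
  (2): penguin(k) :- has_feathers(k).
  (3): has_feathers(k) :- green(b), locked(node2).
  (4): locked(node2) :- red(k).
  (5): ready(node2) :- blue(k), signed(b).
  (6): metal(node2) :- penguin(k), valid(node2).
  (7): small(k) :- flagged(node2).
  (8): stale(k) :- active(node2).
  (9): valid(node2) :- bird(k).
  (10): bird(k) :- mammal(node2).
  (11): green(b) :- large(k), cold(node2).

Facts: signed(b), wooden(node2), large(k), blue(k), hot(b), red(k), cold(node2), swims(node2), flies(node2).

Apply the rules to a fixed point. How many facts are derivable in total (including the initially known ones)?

18

Round 1: (1) [mammal(node2) :- hot(b), signed(b), wooden(node2).]; (4) [locked(node2) :- red(k).]; (5) [ready(node2) :- blue(k), signed(b).]; (11) [green(b) :- large(k), cold(node2).]. New: mammal(node2), locked(node2), ready(node2), green(b).
Round 2: (3) [has_feathers(k) :- green(b), locked(node2).]; (10) [bird(k) :- mammal(node2).]. New: has_feathers(k), bird(k).
Round 3: (2) [penguin(k) :- has_feathers(k).]; (9) [valid(node2) :- bird(k).]. New: penguin(k), valid(node2).
Round 4: (6) [metal(node2) :- penguin(k), valid(node2).]. New: metal(node2).
Closure: {bird(k), blue(k), cold(node2), flies(node2), green(b), has_feathers(k), hot(b), large(k), locked(node2), mammal(node2), metal(node2), penguin(k), ready(node2), red(k), signed(b), swims(node2), valid(node2), wooden(node2)} — 18 facts.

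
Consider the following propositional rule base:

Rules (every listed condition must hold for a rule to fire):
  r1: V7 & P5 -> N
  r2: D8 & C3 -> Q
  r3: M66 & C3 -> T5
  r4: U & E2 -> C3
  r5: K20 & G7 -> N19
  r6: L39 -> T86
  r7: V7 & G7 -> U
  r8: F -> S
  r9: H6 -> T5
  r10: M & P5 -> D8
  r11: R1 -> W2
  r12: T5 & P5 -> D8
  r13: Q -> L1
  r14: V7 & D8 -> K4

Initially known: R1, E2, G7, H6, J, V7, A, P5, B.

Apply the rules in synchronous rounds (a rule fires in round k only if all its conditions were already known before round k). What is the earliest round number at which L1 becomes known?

4

[1] r1 [V7 & P5 -> N]; r7 [V7 & G7 -> U]; r9 [H6 -> T5]; r11 [R1 -> W2]. ⇒ new: N, U, T5, W2.
[2] r4 [U & E2 -> C3]; r12 [T5 & P5 -> D8]. ⇒ new: C3, D8.
[3] r2 [D8 & C3 -> Q]; r14 [V7 & D8 -> K4]. ⇒ new: Q, K4.
[4] r13 [Q -> L1]. ⇒ new: L1.
L1 first appears in round 4.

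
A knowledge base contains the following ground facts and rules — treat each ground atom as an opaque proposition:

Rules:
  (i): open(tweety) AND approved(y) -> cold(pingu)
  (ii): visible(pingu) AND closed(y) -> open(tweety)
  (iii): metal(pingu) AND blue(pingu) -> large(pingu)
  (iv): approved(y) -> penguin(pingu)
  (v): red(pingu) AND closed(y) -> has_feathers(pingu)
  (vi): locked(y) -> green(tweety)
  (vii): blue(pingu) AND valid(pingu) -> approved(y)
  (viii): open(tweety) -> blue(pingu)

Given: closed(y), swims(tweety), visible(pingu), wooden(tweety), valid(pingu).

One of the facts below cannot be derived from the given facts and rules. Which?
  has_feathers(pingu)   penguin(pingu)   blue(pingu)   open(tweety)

Round 1: (ii) [visible(pingu) AND closed(y) -> open(tweety)]. New: open(tweety).
Round 2: (viii) [open(tweety) -> blue(pingu)]. New: blue(pingu).
Round 3: (vii) [blue(pingu) AND valid(pingu) -> approved(y)]. New: approved(y).
Round 4: (i) [open(tweety) AND approved(y) -> cold(pingu)]; (iv) [approved(y) -> penguin(pingu)]. New: cold(pingu), penguin(pingu).
Derived: penguin(pingu) (round 4), open(tweety) (round 1), blue(pingu) (round 2). has_feathers(pingu) never appears in any round.

has_feathers(pingu)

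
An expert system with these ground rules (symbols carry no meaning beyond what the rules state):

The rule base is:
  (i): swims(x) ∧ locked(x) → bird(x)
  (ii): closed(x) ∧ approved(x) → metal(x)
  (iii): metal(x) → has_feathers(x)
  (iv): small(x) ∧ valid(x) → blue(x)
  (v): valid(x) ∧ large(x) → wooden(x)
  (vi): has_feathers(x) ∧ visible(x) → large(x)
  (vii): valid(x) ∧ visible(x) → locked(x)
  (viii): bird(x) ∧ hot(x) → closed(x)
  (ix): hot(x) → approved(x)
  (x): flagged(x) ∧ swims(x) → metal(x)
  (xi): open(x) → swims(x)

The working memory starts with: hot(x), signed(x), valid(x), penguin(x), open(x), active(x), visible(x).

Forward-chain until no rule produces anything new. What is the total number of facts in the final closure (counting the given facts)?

16

Round 1 fires (vii), (ix), (xi), giving locked(x), approved(x), swims(x).
Round 2 fires (i), giving bird(x).
Round 3 fires (viii), giving closed(x).
Round 4 fires (ii), giving metal(x).
Round 5 fires (iii), giving has_feathers(x).
Round 6 fires (vi), giving large(x).
Round 7 fires (v), giving wooden(x).
Closure: {active(x), approved(x), bird(x), closed(x), has_feathers(x), hot(x), large(x), locked(x), metal(x), open(x), penguin(x), signed(x), swims(x), valid(x), visible(x), wooden(x)} — 16 facts.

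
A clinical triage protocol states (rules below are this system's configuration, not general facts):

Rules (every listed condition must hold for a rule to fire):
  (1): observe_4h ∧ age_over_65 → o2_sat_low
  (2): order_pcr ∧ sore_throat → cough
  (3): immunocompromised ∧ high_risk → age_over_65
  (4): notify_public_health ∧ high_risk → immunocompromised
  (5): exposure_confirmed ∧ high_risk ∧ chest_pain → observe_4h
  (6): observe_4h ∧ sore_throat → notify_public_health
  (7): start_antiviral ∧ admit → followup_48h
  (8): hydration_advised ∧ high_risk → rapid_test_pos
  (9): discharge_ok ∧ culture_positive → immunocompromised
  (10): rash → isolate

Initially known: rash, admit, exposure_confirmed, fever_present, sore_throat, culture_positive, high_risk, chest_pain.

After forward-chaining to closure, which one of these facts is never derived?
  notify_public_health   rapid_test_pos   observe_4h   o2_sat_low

rapid_test_pos

[1] (5) [exposure_confirmed ∧ high_risk ∧ chest_pain → observe_4h]; (10) [rash → isolate]. ⇒ new: observe_4h, isolate.
[2] (6) [observe_4h ∧ sore_throat → notify_public_health]. ⇒ new: notify_public_health.
[3] (4) [notify_public_health ∧ high_risk → immunocompromised]. ⇒ new: immunocompromised.
[4] (3) [immunocompromised ∧ high_risk → age_over_65]. ⇒ new: age_over_65.
[5] (1) [observe_4h ∧ age_over_65 → o2_sat_low]. ⇒ new: o2_sat_low.
Derived: observe_4h (round 1), notify_public_health (round 2), o2_sat_low (round 5). rapid_test_pos never appears in any round.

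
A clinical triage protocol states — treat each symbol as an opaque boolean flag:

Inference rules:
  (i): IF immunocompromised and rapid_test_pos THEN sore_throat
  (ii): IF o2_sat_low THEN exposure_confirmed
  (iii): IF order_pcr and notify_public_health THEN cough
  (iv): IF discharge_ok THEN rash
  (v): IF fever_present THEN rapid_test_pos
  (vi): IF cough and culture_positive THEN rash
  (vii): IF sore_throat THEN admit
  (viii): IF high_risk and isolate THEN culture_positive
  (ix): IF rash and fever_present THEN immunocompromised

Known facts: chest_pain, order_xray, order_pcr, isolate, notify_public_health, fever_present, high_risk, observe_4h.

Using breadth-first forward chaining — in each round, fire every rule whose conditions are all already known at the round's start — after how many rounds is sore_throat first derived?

[1] (iii) [IF order_pcr and notify_public_health THEN cough]; (v) [IF fever_present THEN rapid_test_pos]; (viii) [IF high_risk and isolate THEN culture_positive]. ⇒ new: cough, rapid_test_pos, culture_positive.
[2] (vi) [IF cough and culture_positive THEN rash]. ⇒ new: rash.
[3] (ix) [IF rash and fever_present THEN immunocompromised]. ⇒ new: immunocompromised.
[4] (i) [IF immunocompromised and rapid_test_pos THEN sore_throat]. ⇒ new: sore_throat.
sore_throat first appears in round 4.

4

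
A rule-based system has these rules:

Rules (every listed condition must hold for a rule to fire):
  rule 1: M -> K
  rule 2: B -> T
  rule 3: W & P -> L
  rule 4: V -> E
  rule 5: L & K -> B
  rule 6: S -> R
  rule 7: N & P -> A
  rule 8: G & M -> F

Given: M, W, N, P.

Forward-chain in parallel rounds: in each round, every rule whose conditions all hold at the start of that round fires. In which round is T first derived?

3

Round 1 fires rule 1, rule 3, rule 7, giving K, L, A.
Round 2 fires rule 5, giving B.
Round 3 fires rule 2, giving T.
T first appears in round 3.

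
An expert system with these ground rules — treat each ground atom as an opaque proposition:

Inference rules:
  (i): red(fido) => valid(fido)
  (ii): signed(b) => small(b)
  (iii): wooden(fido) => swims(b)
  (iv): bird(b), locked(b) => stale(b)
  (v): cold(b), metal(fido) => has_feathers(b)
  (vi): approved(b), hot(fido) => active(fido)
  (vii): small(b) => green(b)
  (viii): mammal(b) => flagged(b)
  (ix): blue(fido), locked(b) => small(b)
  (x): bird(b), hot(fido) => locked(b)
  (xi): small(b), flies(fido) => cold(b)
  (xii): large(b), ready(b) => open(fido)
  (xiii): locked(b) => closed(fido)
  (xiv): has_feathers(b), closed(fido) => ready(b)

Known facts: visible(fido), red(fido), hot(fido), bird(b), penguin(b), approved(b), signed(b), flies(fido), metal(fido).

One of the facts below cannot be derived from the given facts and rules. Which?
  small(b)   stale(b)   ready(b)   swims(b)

Round 1 fires (i), (ii), (vi), (x), giving valid(fido), small(b), active(fido), locked(b).
Round 2 fires (iv), (vii), (xi), (xiii), giving stale(b), green(b), cold(b), closed(fido).
Round 3 fires (v), giving has_feathers(b).
Round 4 fires (xiv), giving ready(b).
Derived: stale(b) (round 2), small(b) (round 1), ready(b) (round 4). swims(b) never appears in any round.

swims(b)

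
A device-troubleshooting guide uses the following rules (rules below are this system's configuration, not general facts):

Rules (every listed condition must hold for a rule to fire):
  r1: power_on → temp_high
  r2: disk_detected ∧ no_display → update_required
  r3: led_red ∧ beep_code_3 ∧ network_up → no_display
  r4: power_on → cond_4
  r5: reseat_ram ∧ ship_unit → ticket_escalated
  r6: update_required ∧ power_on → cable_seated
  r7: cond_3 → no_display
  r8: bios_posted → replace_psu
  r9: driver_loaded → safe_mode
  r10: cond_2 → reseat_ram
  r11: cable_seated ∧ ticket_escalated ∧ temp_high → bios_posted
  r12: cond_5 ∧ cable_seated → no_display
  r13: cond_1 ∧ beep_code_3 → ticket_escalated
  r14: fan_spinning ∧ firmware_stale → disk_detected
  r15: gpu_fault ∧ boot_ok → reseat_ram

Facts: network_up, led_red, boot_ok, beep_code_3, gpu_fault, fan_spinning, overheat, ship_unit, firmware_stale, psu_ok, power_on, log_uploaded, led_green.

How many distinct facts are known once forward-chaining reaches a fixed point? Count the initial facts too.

23

Round 1: r1 [power_on → temp_high]; r3 [led_red ∧ beep_code_3 ∧ network_up → no_display]; r4 [power_on → cond_4]; r14 [fan_spinning ∧ firmware_stale → disk_detected]; r15 [gpu_fault ∧ boot_ok → reseat_ram]. Adds temp_high, no_display, cond_4, disk_detected, reseat_ram.
Round 2: r2 [disk_detected ∧ no_display → update_required]; r5 [reseat_ram ∧ ship_unit → ticket_escalated]. Adds update_required, ticket_escalated.
Round 3: r6 [update_required ∧ power_on → cable_seated]. Adds cable_seated.
Round 4: r11 [cable_seated ∧ ticket_escalated ∧ temp_high → bios_posted]. Adds bios_posted.
Round 5: r8 [bios_posted → replace_psu]. Adds replace_psu.
Closure: {beep_code_3, bios_posted, boot_ok, cable_seated, cond_4, disk_detected, fan_spinning, firmware_stale, gpu_fault, led_green, led_red, log_uploaded, network_up, no_display, overheat, power_on, psu_ok, replace_psu, reseat_ram, ship_unit, temp_high, ticket_escalated, update_required} — 23 facts.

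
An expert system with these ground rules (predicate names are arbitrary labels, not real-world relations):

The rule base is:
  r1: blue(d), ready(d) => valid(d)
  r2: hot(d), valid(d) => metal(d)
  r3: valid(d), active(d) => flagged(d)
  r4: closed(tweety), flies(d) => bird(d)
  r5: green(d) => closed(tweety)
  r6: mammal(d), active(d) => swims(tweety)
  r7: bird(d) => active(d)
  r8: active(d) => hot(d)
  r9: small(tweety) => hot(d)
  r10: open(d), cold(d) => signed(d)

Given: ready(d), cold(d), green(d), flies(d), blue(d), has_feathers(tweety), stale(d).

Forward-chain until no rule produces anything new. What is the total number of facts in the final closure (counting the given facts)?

14

Round 1 — r1, r5, derive valid(d), closed(tweety).
Round 2 — r4, derive bird(d).
Round 3 — r7, derive active(d).
Round 4 — r3, r8, derive flagged(d), hot(d).
Round 5 — r2, derive metal(d).
Closure: {active(d), bird(d), blue(d), closed(tweety), cold(d), flagged(d), flies(d), green(d), has_feathers(tweety), hot(d), metal(d), ready(d), stale(d), valid(d)} — 14 facts.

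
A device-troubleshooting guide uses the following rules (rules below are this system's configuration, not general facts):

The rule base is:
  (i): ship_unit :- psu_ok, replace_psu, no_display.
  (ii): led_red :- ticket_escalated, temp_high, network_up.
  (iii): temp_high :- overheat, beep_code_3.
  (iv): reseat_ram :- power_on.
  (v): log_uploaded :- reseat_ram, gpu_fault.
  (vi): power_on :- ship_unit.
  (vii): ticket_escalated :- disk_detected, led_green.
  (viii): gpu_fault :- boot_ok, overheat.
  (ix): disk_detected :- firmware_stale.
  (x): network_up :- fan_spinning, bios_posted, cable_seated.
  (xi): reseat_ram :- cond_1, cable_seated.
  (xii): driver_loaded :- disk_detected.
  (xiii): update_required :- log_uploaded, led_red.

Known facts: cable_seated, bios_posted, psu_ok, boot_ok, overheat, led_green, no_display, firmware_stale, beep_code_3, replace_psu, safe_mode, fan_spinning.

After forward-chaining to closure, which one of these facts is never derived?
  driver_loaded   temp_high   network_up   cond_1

Round 1 — (i), (iii), (viii), (ix), (x), derive ship_unit, temp_high, gpu_fault, disk_detected, network_up.
Round 2 — (vi), (vii), (xii), derive power_on, ticket_escalated, driver_loaded.
Round 3 — (ii), (iv), derive led_red, reseat_ram.
Round 4 — (v), derive log_uploaded.
Round 5 — (xiii), derive update_required.
Derived: network_up (round 1), driver_loaded (round 2), temp_high (round 1). cond_1 never appears in any round.

cond_1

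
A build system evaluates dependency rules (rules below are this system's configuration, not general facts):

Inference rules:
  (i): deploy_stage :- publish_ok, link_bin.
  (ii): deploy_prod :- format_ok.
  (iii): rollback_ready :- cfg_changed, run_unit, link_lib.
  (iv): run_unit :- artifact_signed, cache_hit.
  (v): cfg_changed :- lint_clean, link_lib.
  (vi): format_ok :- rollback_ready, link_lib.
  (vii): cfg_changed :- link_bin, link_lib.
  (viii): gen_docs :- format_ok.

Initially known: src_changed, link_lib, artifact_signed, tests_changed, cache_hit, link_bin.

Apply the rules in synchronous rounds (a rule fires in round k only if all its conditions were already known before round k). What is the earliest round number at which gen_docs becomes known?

4

Round 1 fires (iv), (vii), giving run_unit, cfg_changed.
Round 2 fires (iii), giving rollback_ready.
Round 3 fires (vi), giving format_ok.
Round 4 fires (ii), (viii), giving deploy_prod, gen_docs.
gen_docs first appears in round 4.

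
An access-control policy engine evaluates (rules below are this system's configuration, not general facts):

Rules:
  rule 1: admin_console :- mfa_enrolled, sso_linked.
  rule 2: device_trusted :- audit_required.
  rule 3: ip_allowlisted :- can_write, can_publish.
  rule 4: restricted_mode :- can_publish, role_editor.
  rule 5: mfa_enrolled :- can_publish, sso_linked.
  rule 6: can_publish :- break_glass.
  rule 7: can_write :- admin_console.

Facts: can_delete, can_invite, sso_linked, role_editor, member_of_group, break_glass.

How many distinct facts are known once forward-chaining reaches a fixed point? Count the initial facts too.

Round 1: rule 6 [can_publish :- break_glass.]. New: can_publish.
Round 2: rule 4 [restricted_mode :- can_publish, role_editor.]; rule 5 [mfa_enrolled :- can_publish, sso_linked.]. New: restricted_mode, mfa_enrolled.
Round 3: rule 1 [admin_console :- mfa_enrolled, sso_linked.]. New: admin_console.
Round 4: rule 7 [can_write :- admin_console.]. New: can_write.
Round 5: rule 3 [ip_allowlisted :- can_write, can_publish.]. New: ip_allowlisted.
Closure: {admin_console, break_glass, can_delete, can_invite, can_publish, can_write, ip_allowlisted, member_of_group, mfa_enrolled, restricted_mode, role_editor, sso_linked} — 12 facts.

12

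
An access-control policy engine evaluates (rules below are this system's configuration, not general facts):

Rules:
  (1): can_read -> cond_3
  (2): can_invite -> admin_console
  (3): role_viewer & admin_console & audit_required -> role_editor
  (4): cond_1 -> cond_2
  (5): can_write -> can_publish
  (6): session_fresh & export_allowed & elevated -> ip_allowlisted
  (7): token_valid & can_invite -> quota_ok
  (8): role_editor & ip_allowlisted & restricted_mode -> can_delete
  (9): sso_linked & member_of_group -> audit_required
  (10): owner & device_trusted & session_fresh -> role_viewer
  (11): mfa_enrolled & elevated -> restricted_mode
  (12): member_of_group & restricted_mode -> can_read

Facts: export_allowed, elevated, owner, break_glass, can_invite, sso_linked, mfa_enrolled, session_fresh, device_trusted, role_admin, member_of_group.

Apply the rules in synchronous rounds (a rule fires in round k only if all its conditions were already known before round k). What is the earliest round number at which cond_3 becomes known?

[1] (2) [can_invite -> admin_console]; (6) [session_fresh & export_allowed & elevated -> ip_allowlisted]; (9) [sso_linked & member_of_group -> audit_required]; (10) [owner & device_trusted & session_fresh -> role_viewer]; (11) [mfa_enrolled & elevated -> restricted_mode]. ⇒ new: admin_console, ip_allowlisted, audit_required, role_viewer, restricted_mode.
[2] (3) [role_viewer & admin_console & audit_required -> role_editor]; (12) [member_of_group & restricted_mode -> can_read]. ⇒ new: role_editor, can_read.
[3] (1) [can_read -> cond_3]; (8) [role_editor & ip_allowlisted & restricted_mode -> can_delete]. ⇒ new: cond_3, can_delete.
cond_3 first appears in round 3.

3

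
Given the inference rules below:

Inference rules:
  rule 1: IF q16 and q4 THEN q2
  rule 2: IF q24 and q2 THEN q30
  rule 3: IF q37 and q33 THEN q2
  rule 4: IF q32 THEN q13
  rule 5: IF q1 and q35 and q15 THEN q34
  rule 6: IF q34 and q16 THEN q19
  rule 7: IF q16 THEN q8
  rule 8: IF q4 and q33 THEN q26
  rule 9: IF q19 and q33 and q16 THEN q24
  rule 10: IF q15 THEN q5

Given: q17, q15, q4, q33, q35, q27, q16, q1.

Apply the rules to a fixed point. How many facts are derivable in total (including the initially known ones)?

[1] rule 1 [IF q16 and q4 THEN q2]; rule 5 [IF q1 and q35 and q15 THEN q34]; rule 7 [IF q16 THEN q8]; rule 8 [IF q4 and q33 THEN q26]; rule 10 [IF q15 THEN q5]. ⇒ new: q2, q34, q8, q26, q5.
[2] rule 6 [IF q34 and q16 THEN q19]. ⇒ new: q19.
[3] rule 9 [IF q19 and q33 and q16 THEN q24]. ⇒ new: q24.
[4] rule 2 [IF q24 and q2 THEN q30]. ⇒ new: q30.
Closure: {q1, q15, q16, q17, q19, q2, q24, q26, q27, q30, q33, q34, q35, q4, q5, q8} — 16 facts.

16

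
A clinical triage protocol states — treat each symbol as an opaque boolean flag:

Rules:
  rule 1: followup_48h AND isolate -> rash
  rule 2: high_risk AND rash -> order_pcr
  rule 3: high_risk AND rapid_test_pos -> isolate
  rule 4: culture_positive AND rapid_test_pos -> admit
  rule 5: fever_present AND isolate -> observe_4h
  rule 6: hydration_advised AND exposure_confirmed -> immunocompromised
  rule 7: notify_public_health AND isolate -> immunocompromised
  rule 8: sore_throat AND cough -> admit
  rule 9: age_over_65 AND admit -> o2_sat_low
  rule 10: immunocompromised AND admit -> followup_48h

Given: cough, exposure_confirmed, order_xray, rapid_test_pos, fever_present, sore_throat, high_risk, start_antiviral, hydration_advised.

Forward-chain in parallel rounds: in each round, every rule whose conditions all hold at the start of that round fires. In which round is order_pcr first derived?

Round 1 — rule 3, rule 6, rule 8, derive isolate, immunocompromised, admit.
Round 2 — rule 5, rule 10, derive observe_4h, followup_48h.
Round 3 — rule 1, derive rash.
Round 4 — rule 2, derive order_pcr.
order_pcr first appears in round 4.

4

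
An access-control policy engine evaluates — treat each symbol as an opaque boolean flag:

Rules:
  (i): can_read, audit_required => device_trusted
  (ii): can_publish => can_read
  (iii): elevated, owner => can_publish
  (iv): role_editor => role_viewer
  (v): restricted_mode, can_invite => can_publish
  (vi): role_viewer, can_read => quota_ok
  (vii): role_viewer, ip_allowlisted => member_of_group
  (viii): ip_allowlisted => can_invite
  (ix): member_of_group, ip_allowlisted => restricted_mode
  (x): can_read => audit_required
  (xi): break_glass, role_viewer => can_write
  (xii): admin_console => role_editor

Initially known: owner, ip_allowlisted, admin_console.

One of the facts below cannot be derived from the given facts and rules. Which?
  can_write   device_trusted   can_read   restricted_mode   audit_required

Round 1 fires (viii), (xii), giving can_invite, role_editor.
Round 2 fires (iv), giving role_viewer.
Round 3 fires (vii), giving member_of_group.
Round 4 fires (ix), giving restricted_mode.
Round 5 fires (v), giving can_publish.
Round 6 fires (ii), giving can_read.
Round 7 fires (vi), (x), giving quota_ok, audit_required.
Round 8 fires (i), giving device_trusted.
Derived: device_trusted (round 8), restricted_mode (round 4), audit_required (round 7), can_read (round 6). can_write never appears in any round.

can_write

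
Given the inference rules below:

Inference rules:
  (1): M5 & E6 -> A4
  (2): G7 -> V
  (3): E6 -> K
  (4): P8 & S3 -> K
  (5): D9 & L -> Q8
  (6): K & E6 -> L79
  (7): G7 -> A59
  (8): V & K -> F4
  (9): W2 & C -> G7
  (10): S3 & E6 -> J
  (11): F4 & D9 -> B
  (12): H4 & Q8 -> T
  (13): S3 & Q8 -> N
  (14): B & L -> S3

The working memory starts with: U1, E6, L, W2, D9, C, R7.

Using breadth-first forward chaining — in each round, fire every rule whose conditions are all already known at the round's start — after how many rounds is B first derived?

4

Round 1: (3) [E6 -> K]; (5) [D9 & L -> Q8]; (9) [W2 & C -> G7]. Adds K, Q8, G7.
Round 2: (2) [G7 -> V]; (6) [K & E6 -> L79]; (7) [G7 -> A59]. Adds V, L79, A59.
Round 3: (8) [V & K -> F4]. Adds F4.
Round 4: (11) [F4 & D9 -> B]. Adds B.
B first appears in round 4.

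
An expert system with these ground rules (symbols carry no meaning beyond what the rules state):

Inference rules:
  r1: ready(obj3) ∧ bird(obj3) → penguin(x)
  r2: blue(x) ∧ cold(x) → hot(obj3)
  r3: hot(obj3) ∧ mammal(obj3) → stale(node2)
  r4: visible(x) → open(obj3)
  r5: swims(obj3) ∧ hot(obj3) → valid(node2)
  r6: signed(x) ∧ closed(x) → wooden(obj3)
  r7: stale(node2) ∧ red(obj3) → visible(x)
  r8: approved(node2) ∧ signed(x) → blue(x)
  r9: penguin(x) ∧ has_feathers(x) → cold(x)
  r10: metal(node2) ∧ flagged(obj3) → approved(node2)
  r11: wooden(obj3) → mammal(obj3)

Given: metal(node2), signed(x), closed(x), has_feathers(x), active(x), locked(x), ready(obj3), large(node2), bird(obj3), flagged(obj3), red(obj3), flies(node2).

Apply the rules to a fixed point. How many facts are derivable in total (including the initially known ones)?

22

Round 1: r1 [ready(obj3) ∧ bird(obj3) → penguin(x)]; r6 [signed(x) ∧ closed(x) → wooden(obj3)]; r10 [metal(node2) ∧ flagged(obj3) → approved(node2)]. Adds penguin(x), wooden(obj3), approved(node2).
Round 2: r8 [approved(node2) ∧ signed(x) → blue(x)]; r9 [penguin(x) ∧ has_feathers(x) → cold(x)]; r11 [wooden(obj3) → mammal(obj3)]. Adds blue(x), cold(x), mammal(obj3).
Round 3: r2 [blue(x) ∧ cold(x) → hot(obj3)]. Adds hot(obj3).
Round 4: r3 [hot(obj3) ∧ mammal(obj3) → stale(node2)]. Adds stale(node2).
Round 5: r7 [stale(node2) ∧ red(obj3) → visible(x)]. Adds visible(x).
Round 6: r4 [visible(x) → open(obj3)]. Adds open(obj3).
Closure: {active(x), approved(node2), bird(obj3), blue(x), closed(x), cold(x), flagged(obj3), flies(node2), has_feathers(x), hot(obj3), large(node2), locked(x), mammal(obj3), metal(node2), open(obj3), penguin(x), ready(obj3), red(obj3), signed(x), stale(node2), visible(x), wooden(obj3)} — 22 facts.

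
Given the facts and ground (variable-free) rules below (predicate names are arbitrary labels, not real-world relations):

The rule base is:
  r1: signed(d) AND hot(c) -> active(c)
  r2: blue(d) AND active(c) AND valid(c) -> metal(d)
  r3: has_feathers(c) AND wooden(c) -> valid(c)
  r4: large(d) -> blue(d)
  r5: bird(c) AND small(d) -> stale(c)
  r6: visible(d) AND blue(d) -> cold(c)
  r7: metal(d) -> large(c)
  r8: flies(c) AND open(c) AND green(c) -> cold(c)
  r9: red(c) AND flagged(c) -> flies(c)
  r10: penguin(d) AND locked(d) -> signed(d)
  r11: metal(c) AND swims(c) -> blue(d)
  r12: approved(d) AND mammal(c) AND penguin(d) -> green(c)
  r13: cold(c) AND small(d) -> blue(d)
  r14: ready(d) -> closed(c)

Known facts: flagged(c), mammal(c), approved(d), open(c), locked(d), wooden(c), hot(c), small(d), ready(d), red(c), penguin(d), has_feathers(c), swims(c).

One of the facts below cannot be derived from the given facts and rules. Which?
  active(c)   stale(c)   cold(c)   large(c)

stale(c)

Round 1 — r3, r9, r10, r12, r14, derive valid(c), flies(c), signed(d), green(c), closed(c).
Round 2 — r1, r8, derive active(c), cold(c).
Round 3 — r13, derive blue(d).
Round 4 — r2, derive metal(d).
Round 5 — r7, derive large(c).
Derived: large(c) (round 5), cold(c) (round 2), active(c) (round 2). stale(c) never appears in any round.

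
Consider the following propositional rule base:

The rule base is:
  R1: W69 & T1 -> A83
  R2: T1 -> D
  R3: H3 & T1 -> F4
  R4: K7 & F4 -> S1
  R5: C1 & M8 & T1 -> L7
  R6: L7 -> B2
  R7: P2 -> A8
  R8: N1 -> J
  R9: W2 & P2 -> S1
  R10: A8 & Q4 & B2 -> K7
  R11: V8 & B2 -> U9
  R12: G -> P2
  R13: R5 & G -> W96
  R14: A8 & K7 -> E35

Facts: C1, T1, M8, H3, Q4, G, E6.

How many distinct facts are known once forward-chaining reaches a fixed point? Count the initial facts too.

16

Round 1 fires R2, R3, R5, R12, giving D, F4, L7, P2.
Round 2 fires R6, R7, giving B2, A8.
Round 3 fires R10, giving K7.
Round 4 fires R4, R14, giving S1, E35.
Closure: {A8, B2, C1, D, E35, E6, F4, G, H3, K7, L7, M8, P2, Q4, S1, T1} — 16 facts.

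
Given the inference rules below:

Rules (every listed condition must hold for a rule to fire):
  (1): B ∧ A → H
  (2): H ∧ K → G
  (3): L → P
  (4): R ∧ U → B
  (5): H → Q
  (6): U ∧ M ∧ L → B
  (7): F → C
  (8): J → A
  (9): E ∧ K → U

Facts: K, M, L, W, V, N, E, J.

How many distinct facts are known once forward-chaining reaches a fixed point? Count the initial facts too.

15

Round 1: (3) [L → P]; (8) [J → A]; (9) [E ∧ K → U]. Adds P, A, U.
Round 2: (6) [U ∧ M ∧ L → B]. Adds B.
Round 3: (1) [B ∧ A → H]. Adds H.
Round 4: (2) [H ∧ K → G]; (5) [H → Q]. Adds G, Q.
Closure: {A, B, E, G, H, J, K, L, M, N, P, Q, U, V, W} — 15 facts.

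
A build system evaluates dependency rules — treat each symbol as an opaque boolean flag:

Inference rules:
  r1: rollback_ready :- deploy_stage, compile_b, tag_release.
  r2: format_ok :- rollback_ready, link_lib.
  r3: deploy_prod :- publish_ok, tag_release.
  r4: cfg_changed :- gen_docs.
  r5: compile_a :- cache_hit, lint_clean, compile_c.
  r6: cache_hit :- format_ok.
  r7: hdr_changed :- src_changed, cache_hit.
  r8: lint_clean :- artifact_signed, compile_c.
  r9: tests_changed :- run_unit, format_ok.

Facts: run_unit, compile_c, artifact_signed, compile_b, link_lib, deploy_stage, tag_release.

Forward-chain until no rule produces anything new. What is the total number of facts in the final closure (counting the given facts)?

Round 1 — r1, r8, derive rollback_ready, lint_clean.
Round 2 — r2, derive format_ok.
Round 3 — r6, r9, derive cache_hit, tests_changed.
Round 4 — r5, derive compile_a.
Closure: {artifact_signed, cache_hit, compile_a, compile_b, compile_c, deploy_stage, format_ok, link_lib, lint_clean, rollback_ready, run_unit, tag_release, tests_changed} — 13 facts.

13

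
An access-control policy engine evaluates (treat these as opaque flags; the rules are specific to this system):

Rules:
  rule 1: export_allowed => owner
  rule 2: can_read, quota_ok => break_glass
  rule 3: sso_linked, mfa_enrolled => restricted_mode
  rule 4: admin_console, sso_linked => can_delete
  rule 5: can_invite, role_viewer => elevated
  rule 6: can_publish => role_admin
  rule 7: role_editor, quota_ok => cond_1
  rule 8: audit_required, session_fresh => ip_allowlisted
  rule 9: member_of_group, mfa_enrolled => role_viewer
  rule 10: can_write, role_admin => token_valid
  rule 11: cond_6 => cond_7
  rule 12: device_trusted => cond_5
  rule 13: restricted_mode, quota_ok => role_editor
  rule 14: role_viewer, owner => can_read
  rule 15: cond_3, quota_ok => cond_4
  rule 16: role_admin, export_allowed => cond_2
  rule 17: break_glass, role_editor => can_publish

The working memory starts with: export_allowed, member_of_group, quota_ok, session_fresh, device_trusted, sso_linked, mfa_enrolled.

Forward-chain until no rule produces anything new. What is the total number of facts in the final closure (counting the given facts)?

Round 1 — rule 1, rule 3, rule 9, rule 12, derive owner, restricted_mode, role_viewer, cond_5.
Round 2 — rule 13, rule 14, derive role_editor, can_read.
Round 3 — rule 2, rule 7, derive break_glass, cond_1.
Round 4 — rule 17, derive can_publish.
Round 5 — rule 6, derive role_admin.
Round 6 — rule 16, derive cond_2.
Closure: {break_glass, can_publish, can_read, cond_1, cond_2, cond_5, device_trusted, export_allowed, member_of_group, mfa_enrolled, owner, quota_ok, restricted_mode, role_admin, role_editor, role_viewer, session_fresh, sso_linked} — 18 facts.

18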